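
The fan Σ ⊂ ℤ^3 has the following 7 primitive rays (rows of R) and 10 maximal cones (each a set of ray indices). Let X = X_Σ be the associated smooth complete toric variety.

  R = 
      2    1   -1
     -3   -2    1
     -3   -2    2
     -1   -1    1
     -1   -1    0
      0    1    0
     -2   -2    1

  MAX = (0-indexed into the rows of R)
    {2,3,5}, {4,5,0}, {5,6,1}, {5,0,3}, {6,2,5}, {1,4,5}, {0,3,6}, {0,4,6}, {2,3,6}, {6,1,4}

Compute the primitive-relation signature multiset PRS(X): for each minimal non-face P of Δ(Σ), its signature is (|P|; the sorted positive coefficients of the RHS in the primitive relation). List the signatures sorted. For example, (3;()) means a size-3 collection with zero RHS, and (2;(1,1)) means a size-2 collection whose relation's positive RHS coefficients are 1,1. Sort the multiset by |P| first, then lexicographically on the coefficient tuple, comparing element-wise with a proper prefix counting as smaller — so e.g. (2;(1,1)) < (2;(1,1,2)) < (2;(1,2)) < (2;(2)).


|primitive collections| = 9. Relations:

  P = {0,1}:  v_{0} + v_{1} = v_{4}  →  sig = (2;(1))
  P = {0,2}:  v_{0} + v_{2} = v_{3}  →  sig = (2;(1))
  P = {3,4}:  v_{3} + v_{4} = v_{6}  →  sig = (2;(1))
  P = {1,3}:  v_{1} + v_{3} = v_{5} + 2·v_{6}  →  sig = (2;(1,2))
  P = {2,4}:  v_{2} + v_{4} = v_{5} + 2·v_{6}  →  sig = (2;(1,2))
  P = {1,2}:  v_{1} + v_{2} = 2·v_{5} + 3·v_{6}  →  sig = (2;(2,3))
  P = {0,5,6}:  v_{0} + v_{5} + v_{6} = 0  →  sig = (3;())
  P = {3,5,6}:  v_{3} + v_{5} + v_{6} = v_{2}  →  sig = (3;(1))
  P = {4,5,6}:  v_{4} + v_{5} + v_{6} = v_{1}  →  sig = (3;(1))

Hence PRS(X_Σ) =
{ (2;(1)) ×3,  (2;(1,2)) ×2,  (2;(2,3)),  (3;()),  (3;(1)) ×2 }


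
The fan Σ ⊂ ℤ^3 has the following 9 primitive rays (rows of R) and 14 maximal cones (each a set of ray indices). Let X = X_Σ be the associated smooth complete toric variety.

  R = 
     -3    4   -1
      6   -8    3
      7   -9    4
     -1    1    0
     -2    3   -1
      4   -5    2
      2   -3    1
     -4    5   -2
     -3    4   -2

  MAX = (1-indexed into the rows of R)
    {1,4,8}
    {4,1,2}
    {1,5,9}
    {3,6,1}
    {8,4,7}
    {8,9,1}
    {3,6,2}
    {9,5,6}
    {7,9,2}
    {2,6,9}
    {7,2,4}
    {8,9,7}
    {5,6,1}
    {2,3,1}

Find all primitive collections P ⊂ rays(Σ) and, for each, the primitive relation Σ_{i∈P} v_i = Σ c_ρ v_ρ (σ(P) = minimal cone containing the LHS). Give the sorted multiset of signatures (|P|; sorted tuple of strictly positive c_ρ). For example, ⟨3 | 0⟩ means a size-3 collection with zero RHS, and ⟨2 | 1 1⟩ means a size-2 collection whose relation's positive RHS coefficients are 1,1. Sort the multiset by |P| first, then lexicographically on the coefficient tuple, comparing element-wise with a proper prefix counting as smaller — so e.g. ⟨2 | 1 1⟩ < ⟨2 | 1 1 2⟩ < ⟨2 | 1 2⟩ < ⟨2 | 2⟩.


Δ(Σ) — 9 vertices, 18 min non-faces:

  P = {5,7}:  v_{5} + v_{7} = 0 — sig = ⟨2 | 0⟩
  P = {6,8}:  v_{6} + v_{8} = 0 — sig = ⟨2 | 0⟩
  P = {1,7}:  v_{1} + v_{7} = v_{4} — sig = ⟨2 | 1⟩
  P = {2,5}:  v_{2} + v_{5} = v_{6} — sig = ⟨2 | 1⟩
  P = {2,8}:  v_{2} + v_{8} = v_{7} — sig = ⟨2 | 1⟩
  P = {3,9}:  v_{3} + v_{9} = v_{6} — sig = ⟨2 | 1⟩
  P = {4,5}:  v_{4} + v_{5} = v_{1} — sig = ⟨2 | 1⟩
  P = {4,9}:  v_{4} + v_{9} = v_{8} — sig = ⟨2 | 1⟩
  P = {6,7}:  v_{6} + v_{7} = v_{2} — sig = ⟨2 | 1⟩
  P = {3,8}:  v_{3} + v_{8} = v_{1} + v_{2} — sig = ⟨2 | 1 1⟩
  P = {4,6}:  v_{4} + v_{6} = v_{1} + v_{2} — sig = ⟨2 | 1 1⟩
  P = {5,8}:  v_{5} + v_{8} = v_{1} + v_{9} — sig = ⟨2 | 1 1⟩
  P = {3,5}:  v_{3} + v_{5} = v_{1} + 2·v_{6} — sig = ⟨2 | 1 2⟩
  P = {3,7}:  v_{3} + v_{7} = v_{1} + 2·v_{2} — sig = ⟨2 | 1 2⟩
  P = {3,4}:  v_{3} + v_{4} = 2·v_{1} + 2·v_{2} — sig = ⟨2 | 2 2⟩
  P = {1,2,9}:  v_{1} + v_{2} + v_{9} = 0 — sig = ⟨3 | 0⟩
  P = {1,2,6}:  v_{1} + v_{2} + v_{6} = v_{3} — sig = ⟨3 | 1⟩
  P = {1,6,9}:  v_{1} + v_{6} + v_{9} = v_{5} — sig = ⟨3 | 1⟩

Hence PRS(X_Σ) =
[⟨2 | 0⟩, ⟨2 | 0⟩, ⟨2 | 1⟩, ⟨2 | 1⟩, ⟨2 | 1⟩, ⟨2 | 1⟩, ⟨2 | 1⟩, ⟨2 | 1⟩, ⟨2 | 1⟩, ⟨2 | 1 1⟩, ⟨2 | 1 1⟩, ⟨2 | 1 1⟩, ⟨2 | 1 2⟩, ⟨2 | 1 2⟩, ⟨2 | 2 2⟩, ⟨3 | 0⟩, ⟨3 | 1⟩, ⟨3 | 1⟩]


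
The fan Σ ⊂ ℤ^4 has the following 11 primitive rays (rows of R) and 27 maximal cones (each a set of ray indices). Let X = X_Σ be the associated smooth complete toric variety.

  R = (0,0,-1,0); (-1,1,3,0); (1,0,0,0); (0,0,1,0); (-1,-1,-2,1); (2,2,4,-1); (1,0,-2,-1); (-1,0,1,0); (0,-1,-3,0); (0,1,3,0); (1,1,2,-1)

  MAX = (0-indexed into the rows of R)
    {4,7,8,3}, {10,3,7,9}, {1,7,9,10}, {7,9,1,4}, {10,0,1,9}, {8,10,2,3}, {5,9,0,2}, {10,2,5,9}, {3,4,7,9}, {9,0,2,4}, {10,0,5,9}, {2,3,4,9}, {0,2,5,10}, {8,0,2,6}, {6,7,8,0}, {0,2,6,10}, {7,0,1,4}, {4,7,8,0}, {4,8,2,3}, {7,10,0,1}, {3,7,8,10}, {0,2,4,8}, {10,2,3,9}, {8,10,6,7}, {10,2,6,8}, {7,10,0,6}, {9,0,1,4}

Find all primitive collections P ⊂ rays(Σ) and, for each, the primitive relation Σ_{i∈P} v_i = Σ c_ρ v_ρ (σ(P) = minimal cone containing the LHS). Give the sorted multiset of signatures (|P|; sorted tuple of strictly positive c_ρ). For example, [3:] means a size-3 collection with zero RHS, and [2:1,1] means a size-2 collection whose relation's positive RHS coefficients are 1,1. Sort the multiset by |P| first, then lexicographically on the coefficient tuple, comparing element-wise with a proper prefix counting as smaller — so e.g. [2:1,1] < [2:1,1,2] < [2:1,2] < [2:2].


|primitive collections| = 20. Relations:

  • {0,3}:  v_{0} + v_{3} = 0  →  sig = [2:]
  • {4,10}:  v_{4} + v_{10} = 0  →  sig = [2:]
  • {8,9}:  v_{8} + v_{9} = 0  →  sig = [2:]
  • {1,2}:  v_{1} + v_{2} = v_{9}  →  sig = [2:1]
  • {2,7}:  v_{2} + v_{7} = v_{3}  →  sig = [2:1]
  • {1,3}:  v_{1} + v_{3} = v_{7} + v_{9}  →  sig = [2:1,1]
  • {1,8}:  v_{1} + v_{8} = v_{0} + v_{7}  →  sig = [2:1,1]
  • {3,6}:  v_{3} + v_{6} = v_{8} + v_{10}  →  sig = [2:1,1]
  • {4,6}:  v_{4} + v_{6} = v_{0} + v_{8}  →  sig = [2:1,1]
  • {5,7}:  v_{5} + v_{7} = v_{9} + v_{10}  →  sig = [2:1,1]
  • {6,9}:  v_{6} + v_{9} = v_{0} + v_{10}  →  sig = [2:1,1]
  • {3,5}:  v_{3} + v_{5} = v_{2} + v_{9} + v_{10}  →  sig = [2:1,1,1]
  • {4,5}:  v_{4} + v_{5} = v_{0} + v_{2} + v_{9}  →  sig = [2:1,1,1]
  • {5,8}:  v_{5} + v_{8} = v_{0} + v_{2} + v_{10}  →  sig = [2:1,1,1]
  • {1,5}:  v_{1} + v_{5} = v_{0} + 2·v_{9} + v_{10}  →  sig = [2:1,1,2]
  • {1,6}:  v_{1} + v_{6} = 2·v_{0} + v_{7} + v_{10}  →  sig = [2:1,1,2]
  • {5,6}:  v_{5} + v_{6} = 2·v_{0} + v_{2} + 2·v_{10}  →  sig = [2:1,2,2]
  • {0,7,9}:  v_{0} + v_{7} + v_{9} = v_{1}  →  sig = [3:1]
  • {0,8,10}:  v_{0} + v_{8} + v_{10} = v_{6}  →  sig = [3:1]
  • {0,2,9,10}:  v_{0} + v_{2} + v_{9} + v_{10} = v_{5}  →  sig = [4:1]

Sorted signature multiset PRS(X):
    |P|=2: 17 collections, coeffs (), (), (), (1), (1), (1,1), (1,1), (1,1), (1,1), (1,1), (1,1), (1,1,1), (1,1,1), (1,1,1), (1,1,2), (1,1,2), (1,2,2)
    |P|=3: 2 collections, coeffs (1), (1)
    |P|=4: 1 collection, coeffs (1)


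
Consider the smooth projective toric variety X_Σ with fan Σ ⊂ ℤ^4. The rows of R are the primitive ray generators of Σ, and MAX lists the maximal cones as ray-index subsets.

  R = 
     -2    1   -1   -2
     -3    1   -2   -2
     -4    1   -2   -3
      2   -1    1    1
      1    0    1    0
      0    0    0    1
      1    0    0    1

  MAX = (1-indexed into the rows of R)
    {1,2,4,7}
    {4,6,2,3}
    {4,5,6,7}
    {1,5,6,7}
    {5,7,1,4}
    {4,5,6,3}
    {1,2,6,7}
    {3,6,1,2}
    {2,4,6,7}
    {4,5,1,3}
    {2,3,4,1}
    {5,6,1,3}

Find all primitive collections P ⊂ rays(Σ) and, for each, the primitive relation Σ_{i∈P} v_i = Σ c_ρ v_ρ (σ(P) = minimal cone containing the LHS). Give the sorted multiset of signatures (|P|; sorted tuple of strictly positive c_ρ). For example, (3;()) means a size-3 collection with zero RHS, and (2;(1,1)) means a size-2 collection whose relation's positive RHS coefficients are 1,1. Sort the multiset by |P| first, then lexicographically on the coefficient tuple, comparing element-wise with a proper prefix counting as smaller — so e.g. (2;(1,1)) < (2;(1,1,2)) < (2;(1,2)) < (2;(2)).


The 3 primitive collections of Σ (r=7, n=4):

  {2,5}:  v_{2} + v_{5} = v_{1}  so sig = (2;(1))
  {3,7}:  v_{3} + v_{7} = v_{2}  so sig = (2;(1))
  {1,4,6}:  v_{1} + v_{4} + v_{6} = 0  so sig = (3;())

Hence PRS(X_Σ) =
    |P|=2: 2 collections, coeffs (1), (1)
    |P|=3: 1 collection, coeffs ()


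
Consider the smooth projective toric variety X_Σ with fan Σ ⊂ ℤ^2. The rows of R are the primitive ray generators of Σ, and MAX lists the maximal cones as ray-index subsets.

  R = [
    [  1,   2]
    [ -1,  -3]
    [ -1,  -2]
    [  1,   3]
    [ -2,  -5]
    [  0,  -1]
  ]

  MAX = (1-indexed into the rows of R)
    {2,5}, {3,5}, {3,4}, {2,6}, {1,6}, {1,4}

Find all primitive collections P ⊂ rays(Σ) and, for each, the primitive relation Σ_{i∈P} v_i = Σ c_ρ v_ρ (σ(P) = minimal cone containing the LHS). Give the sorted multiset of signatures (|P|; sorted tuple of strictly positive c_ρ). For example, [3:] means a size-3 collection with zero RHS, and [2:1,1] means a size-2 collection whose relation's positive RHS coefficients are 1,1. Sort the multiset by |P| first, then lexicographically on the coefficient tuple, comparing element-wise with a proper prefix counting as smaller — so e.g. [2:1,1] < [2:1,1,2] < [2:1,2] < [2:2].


The 9 primitive collections of Σ (r=6, n=2):

  P={1,3}:  v_{1} + v_{3} = 0  ⇒ sig = [2:]
  P={2,4}:  v_{2} + v_{4} = 0  ⇒ sig = [2:]
  P={1,2}:  v_{1} + v_{2} = v_{6}  ⇒ sig = [2:1]
  P={1,5}:  v_{1} + v_{5} = v_{2}  ⇒ sig = [2:1]
  P={2,3}:  v_{2} + v_{3} = v_{5}  ⇒ sig = [2:1]
  P={3,6}:  v_{3} + v_{6} = v_{2}  ⇒ sig = [2:1]
  P={4,5}:  v_{4} + v_{5} = v_{3}  ⇒ sig = [2:1]
  P={4,6}:  v_{4} + v_{6} = v_{1}  ⇒ sig = [2:1]
  P={5,6}:  v_{5} + v_{6} = 2·v_{2}  ⇒ sig = [2:2]

Sorted signature multiset PRS(X):
    |P|=2: 9 collections, coeffs (), (), (1), (1), (1), (1), (1), (1), (2)


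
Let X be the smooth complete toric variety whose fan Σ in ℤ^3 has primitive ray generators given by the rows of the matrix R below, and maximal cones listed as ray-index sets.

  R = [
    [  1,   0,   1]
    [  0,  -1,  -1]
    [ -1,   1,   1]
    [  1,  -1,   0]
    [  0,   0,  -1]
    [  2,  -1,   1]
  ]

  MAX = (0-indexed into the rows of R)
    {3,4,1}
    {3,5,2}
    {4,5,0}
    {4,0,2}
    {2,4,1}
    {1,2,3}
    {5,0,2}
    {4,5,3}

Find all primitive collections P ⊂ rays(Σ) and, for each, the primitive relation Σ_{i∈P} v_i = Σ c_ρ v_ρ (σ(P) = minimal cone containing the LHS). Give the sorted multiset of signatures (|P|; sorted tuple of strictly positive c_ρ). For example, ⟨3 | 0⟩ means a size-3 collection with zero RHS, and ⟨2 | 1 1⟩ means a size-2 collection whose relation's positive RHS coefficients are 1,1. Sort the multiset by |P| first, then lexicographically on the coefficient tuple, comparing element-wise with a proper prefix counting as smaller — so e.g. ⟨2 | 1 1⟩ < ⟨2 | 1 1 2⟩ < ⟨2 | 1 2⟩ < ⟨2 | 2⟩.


5 minimal non-faces of Δ(Σ) (on 6 rays):

  P = {0,1}:  v_{0} + v_{1} = v_{3} — sig = ⟨2 | 1⟩
  P = {0,3}:  v_{0} + v_{3} = v_{5} — sig = ⟨2 | 1⟩
  P = {1,5}:  v_{1} + v_{5} = 2·v_{3} — sig = ⟨2 | 2⟩
  P = {2,3,4}:  v_{2} + v_{3} + v_{4} = 0 — sig = ⟨3 | 0⟩
  P = {2,4,5}:  v_{2} + v_{4} + v_{5} = v_{0} — sig = ⟨3 | 1⟩

Signatures (|P|; sorted positive RHS coefficients), sorted:
[⟨2 | 1⟩, ⟨2 | 1⟩, ⟨2 | 2⟩, ⟨3 | 0⟩, ⟨3 | 1⟩]


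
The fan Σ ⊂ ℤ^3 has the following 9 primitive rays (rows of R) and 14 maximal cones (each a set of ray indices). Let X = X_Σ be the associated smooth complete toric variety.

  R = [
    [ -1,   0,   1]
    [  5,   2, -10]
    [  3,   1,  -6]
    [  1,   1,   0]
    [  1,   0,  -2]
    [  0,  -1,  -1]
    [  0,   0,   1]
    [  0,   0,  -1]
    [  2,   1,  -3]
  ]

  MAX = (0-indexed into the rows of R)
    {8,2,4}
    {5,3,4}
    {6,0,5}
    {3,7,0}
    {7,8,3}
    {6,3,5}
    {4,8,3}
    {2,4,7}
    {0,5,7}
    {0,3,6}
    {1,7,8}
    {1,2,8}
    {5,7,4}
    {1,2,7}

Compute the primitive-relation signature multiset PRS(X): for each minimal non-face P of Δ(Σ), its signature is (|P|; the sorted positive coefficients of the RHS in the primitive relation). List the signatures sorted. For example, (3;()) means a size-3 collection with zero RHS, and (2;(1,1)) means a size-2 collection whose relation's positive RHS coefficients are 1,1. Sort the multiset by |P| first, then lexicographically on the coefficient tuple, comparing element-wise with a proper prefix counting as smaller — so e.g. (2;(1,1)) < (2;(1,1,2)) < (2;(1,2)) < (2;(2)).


20 collections generate NE(X_Σ); each relation:

  P = {6,7}:  v_{6} + v_{7} = 0  ⟹  sig = (2;())
  P = {0,4}:  v_{0} + v_{4} = v_{7}  ⟹  sig = (2;(1))
  P = {1,6}:  v_{1} + v_{6} = v_{2} + v_{8}  ⟹  sig = (2;(1,1))
  P = {2,6}:  v_{2} + v_{6} = v_{4} + v_{8}  ⟹  sig = (2;(1,1))
  P = {4,6}:  v_{4} + v_{6} = v_{3} + v_{5}  ⟹  sig = (2;(1,1))
  P = {6,8}:  v_{6} + v_{8} = v_{3} + v_{4}  ⟹  sig = (2;(1,1))
  P = {1,5}:  v_{1} + v_{5} = v_{2} + 2·v_{4} + v_{7}  ⟹  sig = (2;(1,1,2))
  P = {0,2}:  v_{0} + v_{2} = 2·v_{7} + v_{8}  ⟹  sig = (2;(1,2))
  P = {0,8}:  v_{0} + v_{8} = v_{3} + 2·v_{7}  ⟹  sig = (2;(1,2))
  P = {1,3}:  v_{1} + v_{3} = v_{7} + 3·v_{8}  ⟹  sig = (2;(1,3))
  P = {2,5}:  v_{2} + v_{5} = 3·v_{4} + v_{7}  ⟹  sig = (2;(1,3))
  P = {1,4}:  v_{1} + v_{4} = 2·v_{2}  ⟹  sig = (2;(2))
  P = {2,3}:  v_{2} + v_{3} = 2·v_{8}  ⟹  sig = (2;(2))
  P = {5,8}:  v_{5} + v_{8} = 2·v_{4}  ⟹  sig = (2;(2))
  P = {0,1}:  v_{0} + v_{1} = 3·v_{7} + 2·v_{8}  ⟹  sig = (2;(2,3))
  P = {0,3,5}:  v_{0} + v_{3} + v_{5} = 0  ⟹  sig = (3;())
  P = {2,7,8}:  v_{2} + v_{7} + v_{8} = v_{1}  ⟹  sig = (3;(1))
  P = {3,4,7}:  v_{3} + v_{4} + v_{7} = v_{8}  ⟹  sig = (3;(1))
  P = {3,5,7}:  v_{3} + v_{5} + v_{7} = v_{4}  ⟹  sig = (3;(1))
  P = {4,7,8}:  v_{4} + v_{7} + v_{8} = v_{2}  ⟹  sig = (3;(1))

Sorted signature multiset PRS(X):
    |P|=2: 15 collections, coeffs (), (1), (1,1), (1,1), (1,1), (1,1), (1,1,2), (1,2), (1,2), (1,3), (1,3), (2), (2), (2), (2,3)
    |P|=3: 5 collections, coeffs (), (1), (1), (1), (1)


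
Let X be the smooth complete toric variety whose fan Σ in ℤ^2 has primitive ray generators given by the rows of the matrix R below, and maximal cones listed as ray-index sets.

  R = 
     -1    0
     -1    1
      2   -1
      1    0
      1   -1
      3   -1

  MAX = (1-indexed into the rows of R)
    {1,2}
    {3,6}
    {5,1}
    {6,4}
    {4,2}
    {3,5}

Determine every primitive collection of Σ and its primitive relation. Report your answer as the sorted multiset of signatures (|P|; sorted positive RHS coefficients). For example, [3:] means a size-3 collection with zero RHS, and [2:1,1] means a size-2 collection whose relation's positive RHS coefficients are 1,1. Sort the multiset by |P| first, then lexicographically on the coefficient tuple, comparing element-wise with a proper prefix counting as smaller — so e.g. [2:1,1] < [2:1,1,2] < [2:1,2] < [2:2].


Minimal non-faces — 9 found among 6 rays, 6 max cones:

  {1,4}:  v_{1} + v_{4} = 0 ; sig = [2:]
  {2,5}:  v_{2} + v_{5} = 0 ; sig = [2:]
  {1,3}:  v_{1} + v_{3} = v_{5} ; sig = [2:1]
  {1,6}:  v_{1} + v_{6} = v_{3} ; sig = [2:1]
  {2,3}:  v_{2} + v_{3} = v_{4} ; sig = [2:1]
  {3,4}:  v_{3} + v_{4} = v_{6} ; sig = [2:1]
  {4,5}:  v_{4} + v_{5} = v_{3} ; sig = [2:1]
  {2,6}:  v_{2} + v_{6} = 2·v_{4} ; sig = [2:2]
  {5,6}:  v_{5} + v_{6} = 2·v_{3} ; sig = [2:2]

Hence PRS(X_Σ) =
[[2:], [2:], [2:1], [2:1], [2:1], [2:1], [2:1], [2:2], [2:2]]


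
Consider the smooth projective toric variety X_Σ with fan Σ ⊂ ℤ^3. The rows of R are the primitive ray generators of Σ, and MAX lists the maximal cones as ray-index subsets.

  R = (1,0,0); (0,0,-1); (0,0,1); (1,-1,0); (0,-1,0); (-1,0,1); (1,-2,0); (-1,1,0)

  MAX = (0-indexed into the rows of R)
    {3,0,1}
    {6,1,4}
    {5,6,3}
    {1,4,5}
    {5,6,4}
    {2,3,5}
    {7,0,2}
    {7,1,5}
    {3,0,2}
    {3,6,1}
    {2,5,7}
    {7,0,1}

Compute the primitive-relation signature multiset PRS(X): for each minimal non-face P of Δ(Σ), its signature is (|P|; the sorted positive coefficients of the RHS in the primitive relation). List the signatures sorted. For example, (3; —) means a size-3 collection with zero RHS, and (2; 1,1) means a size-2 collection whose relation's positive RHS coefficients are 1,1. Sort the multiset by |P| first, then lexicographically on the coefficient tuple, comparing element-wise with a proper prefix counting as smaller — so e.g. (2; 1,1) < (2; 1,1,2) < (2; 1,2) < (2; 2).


|primitive collections| = 12. Relations:

  P={1,2}:  v_{1} + v_{2} = 0 ; sig = (2; —)
  P={3,7}:  v_{3} + v_{7} = 0 ; sig = (2; —)
  P={0,4}:  v_{0} + v_{4} = v_{3} ; sig = (2; 1)
  P={0,5}:  v_{0} + v_{5} = v_{2} ; sig = (2; 1)
  P={3,4}:  v_{3} + v_{4} = v_{6} ; sig = (2; 1)
  P={6,7}:  v_{6} + v_{7} = v_{4} ; sig = (2; 1)
  P={2,4}:  v_{2} + v_{4} = v_{3} + v_{5} ; sig = (2; 1,1)
  P={4,7}:  v_{4} + v_{7} = v_{1} + v_{5} ; sig = (2; 1,1)
  P={2,6}:  v_{2} + v_{6} = 2·v_{3} + v_{5} ; sig = (2; 1,2)
  P={0,6}:  v_{0} + v_{6} = 2·v_{3} ; sig = (2; 2)
  P={1,3,5}:  v_{1} + v_{3} + v_{5} = v_{4} ; sig = (3; 1)
  P={1,5,6}:  v_{1} + v_{5} + v_{6} = 2·v_{4} ; sig = (3; 2)

Signatures (|P|; sorted positive RHS coefficients), sorted:
{ (2; —) ×2,  (2; 1) ×4,  (2; 1,1) ×2,  (2; 1,2),  (2; 2),  (3; 1),  (3; 2) }


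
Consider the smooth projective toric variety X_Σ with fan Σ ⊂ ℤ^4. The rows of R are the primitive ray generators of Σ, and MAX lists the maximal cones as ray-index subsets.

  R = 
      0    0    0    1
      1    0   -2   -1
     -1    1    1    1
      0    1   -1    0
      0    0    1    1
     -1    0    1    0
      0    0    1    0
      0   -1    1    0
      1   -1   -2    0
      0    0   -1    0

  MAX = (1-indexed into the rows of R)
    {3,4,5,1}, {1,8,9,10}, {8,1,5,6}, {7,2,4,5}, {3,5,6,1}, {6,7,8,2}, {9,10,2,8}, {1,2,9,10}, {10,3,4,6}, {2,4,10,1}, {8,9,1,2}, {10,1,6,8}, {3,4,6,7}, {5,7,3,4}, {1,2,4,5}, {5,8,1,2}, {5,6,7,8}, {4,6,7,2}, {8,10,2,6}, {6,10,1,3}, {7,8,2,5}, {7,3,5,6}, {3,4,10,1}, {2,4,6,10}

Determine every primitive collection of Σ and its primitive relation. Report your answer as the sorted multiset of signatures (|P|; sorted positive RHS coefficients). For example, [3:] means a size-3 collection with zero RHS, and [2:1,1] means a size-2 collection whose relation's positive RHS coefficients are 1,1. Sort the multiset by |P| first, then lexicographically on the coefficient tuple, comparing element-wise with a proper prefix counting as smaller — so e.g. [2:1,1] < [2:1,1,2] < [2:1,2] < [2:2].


The 16 primitive collections of Σ (r=10, n=4):

  {4,8}:  v_{4} + v_{8} = 0 — sig = [2:]
  {7,10}:  v_{7} + v_{10} = 0 — sig = [2:]
  {1,7}:  v_{1} + v_{7} = v_{5} — sig = [2:1]
  {2,3}:  v_{2} + v_{3} = v_{4} — sig = [2:1]
  {5,10}:  v_{5} + v_{10} = v_{1} — sig = [2:1]
  {3,8}:  v_{3} + v_{8} = v_{5} + v_{6} — sig = [2:1,1]
  {3,9}:  v_{3} + v_{9} = v_{1} + v_{10} — sig = [2:1,1]
  {4,9}:  v_{4} + v_{9} = v_{1} + v_{2} + v_{10} — sig = [2:1,1,1]
  {7,9}:  v_{7} + v_{9} = v_{1} + v_{2} + v_{8} — sig = [2:1,1,1]
  {5,9}:  v_{5} + v_{9} = 2·v_{1} + v_{2} + v_{8} — sig = [2:1,1,2]
  {6,9}:  v_{6} + v_{9} = v_{8} + 2·v_{10} — sig = [2:1,2]
  {2,5,6}:  v_{2} + v_{5} + v_{6} = 0 — sig = [3:]
  {1,2,6}:  v_{1} + v_{2} + v_{6} = v_{10} — sig = [3:1]
  {4,5,6}:  v_{4} + v_{5} + v_{6} = v_{3} — sig = [3:1]
  {1,4,6}:  v_{1} + v_{4} + v_{6} = v_{3} + v_{10} — sig = [3:1,1]
  {1,2,8,10}:  v_{1} + v_{2} + v_{8} + v_{10} = v_{9} — sig = [4:1]

Hence PRS(X_Σ) =
    |P|=2: 11 collections, coeffs (), (), (1), (1), (1), (1,1), (1,1), (1,1,1), (1,1,1), (1,1,2), (1,2)
    |P|=3: 4 collections, coeffs (), (1), (1), (1,1)
    |P|=4: 1 collection, coeffs (1)


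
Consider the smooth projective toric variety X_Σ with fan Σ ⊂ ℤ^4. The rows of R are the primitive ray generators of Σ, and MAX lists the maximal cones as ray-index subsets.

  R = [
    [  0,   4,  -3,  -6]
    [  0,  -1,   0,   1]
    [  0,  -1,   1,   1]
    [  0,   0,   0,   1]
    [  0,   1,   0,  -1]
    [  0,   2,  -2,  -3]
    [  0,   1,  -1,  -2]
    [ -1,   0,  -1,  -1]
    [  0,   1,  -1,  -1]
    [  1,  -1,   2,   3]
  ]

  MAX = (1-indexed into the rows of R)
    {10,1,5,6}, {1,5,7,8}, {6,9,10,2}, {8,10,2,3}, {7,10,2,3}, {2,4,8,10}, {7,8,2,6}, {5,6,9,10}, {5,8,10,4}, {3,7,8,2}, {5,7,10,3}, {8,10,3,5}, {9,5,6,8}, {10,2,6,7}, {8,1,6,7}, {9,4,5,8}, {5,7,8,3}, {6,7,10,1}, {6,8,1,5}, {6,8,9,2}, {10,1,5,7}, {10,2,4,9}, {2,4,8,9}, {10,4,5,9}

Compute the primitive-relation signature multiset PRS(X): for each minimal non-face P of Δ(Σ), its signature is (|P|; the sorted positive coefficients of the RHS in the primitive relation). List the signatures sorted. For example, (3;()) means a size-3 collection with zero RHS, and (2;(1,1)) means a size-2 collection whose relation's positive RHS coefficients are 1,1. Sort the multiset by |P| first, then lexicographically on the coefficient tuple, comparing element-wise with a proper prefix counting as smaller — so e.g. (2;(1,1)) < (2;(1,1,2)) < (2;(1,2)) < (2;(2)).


Primitive collections (16):

  P = {2,5}:  v_{2} + v_{5} = 0  ⟹  sig = (2;())
  P = {3,9}:  v_{3} + v_{9} = 0  ⟹  sig = (2;())
  P = {3,6}:  v_{3} + v_{6} = v_{7}  ⟹  sig = (2;(1))
  P = {4,7}:  v_{4} + v_{7} = v_{9}  ⟹  sig = (2;(1))
  P = {7,9}:  v_{7} + v_{9} = v_{6}  ⟹  sig = (2;(1))
  P = {1,2}:  v_{1} + v_{2} = v_{6} + v_{7}  ⟹  sig = (2;(1,1))
  P = {3,4}:  v_{3} + v_{4} = v_{8} + v_{10}  ⟹  sig = (2;(1,1))
  P = {1,4}:  v_{1} + v_{4} = v_{5} + v_{6} + v_{9}  ⟹  sig = (2;(1,1,1))
  P = {1,3}:  v_{1} + v_{3} = v_{5} + 2·v_{7}  ⟹  sig = (2;(1,2))
  P = {1,9}:  v_{1} + v_{9} = v_{5} + 2·v_{6}  ⟹  sig = (2;(1,2))
  P = {4,6}:  v_{4} + v_{6} = 2·v_{9}  ⟹  sig = (2;(2))
  P = {7,8,10}:  v_{7} + v_{8} + v_{10} = 0  ⟹  sig = (3;())
  P = {5,6,7}:  v_{5} + v_{6} + v_{7} = v_{1}  ⟹  sig = (3;(1))
  P = {6,8,10}:  v_{6} + v_{8} + v_{10} = v_{9}  ⟹  sig = (3;(1))
  P = {8,9,10}:  v_{8} + v_{9} + v_{10} = v_{4}  ⟹  sig = (3;(1))
  P = {1,8,10}:  v_{1} + v_{8} + v_{10} = v_{5} + v_{6}  ⟹  sig = (3;(1,1))

Hence PRS(X_Σ) =
{ (2;()) ×2,  (2;(1)) ×3,  (2;(1,1)) ×2,  (2;(1,1,1)),  (2;(1,2)) ×2,  (2;(2)),  (3;()),  (3;(1)) ×3,  (3;(1,1)) }


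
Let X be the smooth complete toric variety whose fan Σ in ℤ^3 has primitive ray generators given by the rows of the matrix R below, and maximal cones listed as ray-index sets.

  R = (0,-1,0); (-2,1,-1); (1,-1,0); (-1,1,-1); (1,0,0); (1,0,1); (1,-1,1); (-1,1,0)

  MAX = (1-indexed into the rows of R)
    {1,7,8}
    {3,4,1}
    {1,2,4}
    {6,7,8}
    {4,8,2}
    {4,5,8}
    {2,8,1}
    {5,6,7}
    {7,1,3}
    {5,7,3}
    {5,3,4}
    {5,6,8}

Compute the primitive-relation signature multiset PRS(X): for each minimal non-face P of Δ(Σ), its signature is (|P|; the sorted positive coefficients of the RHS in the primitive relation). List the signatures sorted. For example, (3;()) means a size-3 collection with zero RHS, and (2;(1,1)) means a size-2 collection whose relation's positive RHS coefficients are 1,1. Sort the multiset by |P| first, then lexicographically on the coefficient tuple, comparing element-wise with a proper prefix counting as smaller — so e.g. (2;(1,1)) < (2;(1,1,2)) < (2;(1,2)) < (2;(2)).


Primitive collections (12):

  {3,8}:  v_{3} + v_{8} = 0  ⟹  sig = (2;())
  {4,7}:  v_{4} + v_{7} = 0  ⟹  sig = (2;())
  {1,5}:  v_{1} + v_{5} = v_{3}  ⟹  sig = (2;(1))
  {1,6}:  v_{1} + v_{6} = v_{7}  ⟹  sig = (2;(1))
  {2,5}:  v_{2} + v_{5} = v_{4}  ⟹  sig = (2;(1))
  {2,6}:  v_{2} + v_{6} = v_{8}  ⟹  sig = (2;(1))
  {2,3}:  v_{2} + v_{3} = v_{1} + v_{4}  ⟹  sig = (2;(1,1))
  {2,7}:  v_{2} + v_{7} = v_{1} + v_{8}  ⟹  sig = (2;(1,1))
  {3,6}:  v_{3} + v_{6} = v_{5} + v_{7}  ⟹  sig = (2;(1,1))
  {4,6}:  v_{4} + v_{6} = v_{5} + v_{8}  ⟹  sig = (2;(1,1))
  {1,4,8}:  v_{1} + v_{4} + v_{8} = v_{2}  ⟹  sig = (3;(1))
  {5,7,8}:  v_{5} + v_{7} + v_{8} = v_{6}  ⟹  sig = (3;(1))

so the primitive-relation signature multiset is
[(2;()), (2;()), (2;(1)), (2;(1)), (2;(1)), (2;(1)), (2;(1,1)), (2;(1,1)), (2;(1,1)), (2;(1,1)), (3;(1)), (3;(1))]


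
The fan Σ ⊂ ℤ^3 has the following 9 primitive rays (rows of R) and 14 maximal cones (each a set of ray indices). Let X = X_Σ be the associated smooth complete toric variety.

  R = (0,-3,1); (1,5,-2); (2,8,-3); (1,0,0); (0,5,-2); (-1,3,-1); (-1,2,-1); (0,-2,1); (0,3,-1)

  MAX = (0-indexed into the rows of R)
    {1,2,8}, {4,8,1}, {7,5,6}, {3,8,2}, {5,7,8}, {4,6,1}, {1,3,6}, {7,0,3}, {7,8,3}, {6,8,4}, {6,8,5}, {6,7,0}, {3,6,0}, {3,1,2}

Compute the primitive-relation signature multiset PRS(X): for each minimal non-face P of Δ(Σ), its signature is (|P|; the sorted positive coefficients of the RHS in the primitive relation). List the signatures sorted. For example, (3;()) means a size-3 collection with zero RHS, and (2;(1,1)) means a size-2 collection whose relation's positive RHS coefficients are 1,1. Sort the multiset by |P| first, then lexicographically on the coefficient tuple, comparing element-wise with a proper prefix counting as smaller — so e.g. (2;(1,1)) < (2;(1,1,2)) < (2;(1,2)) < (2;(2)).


|primitive collections| = 20. Relations:

  P = {0,8}:  v_{0} + v_{8} = 0  so sig = (2;())
  P = {3,4}:  v_{3} + v_{4} = v_{1}  so sig = (2;(1))
  P = {3,5}:  v_{3} + v_{5} = v_{8}  so sig = (2;(1))
  P = {4,7}:  v_{4} + v_{7} = v_{8}  so sig = (2;(1))
  P = {0,2}:  v_{0} + v_{2} = v_{1} + v_{3}  so sig = (2;(1,1))
  P = {0,4}:  v_{0} + v_{4} = v_{3} + v_{6}  so sig = (2;(1,1))
  P = {0,5}:  v_{0} + v_{5} = v_{6} + v_{7}  so sig = (2;(1,1))
  P = {1,5}:  v_{1} + v_{5} = v_{4} + v_{8}  so sig = (2;(1,1))
  P = {1,7}:  v_{1} + v_{7} = v_{3} + v_{8}  so sig = (2;(1,1))
  P = {2,6}:  v_{2} + v_{6} = v_{1} + v_{4}  so sig = (2;(1,1))
  P = {0,1}:  v_{0} + v_{1} = 2·v_{3} + v_{6}  so sig = (2;(1,2))
  P = {2,4}:  v_{2} + v_{4} = 2·v_{1} + v_{8}  so sig = (2;(1,2))
  P = {2,5}:  v_{2} + v_{5} = v_{1} + 2·v_{8}  so sig = (2;(1,2))
  P = {4,5}:  v_{4} + v_{5} = v_{6} + 2·v_{8}  so sig = (2;(1,2))
  P = {2,7}:  v_{2} + v_{7} = 2·v_{3} + 2·v_{8}  so sig = (2;(2,2))
  P = {3,6,7}:  v_{3} + v_{6} + v_{7} = 0  so sig = (3;())
  P = {1,3,8}:  v_{1} + v_{3} + v_{8} = v_{2}  so sig = (3;(1))
  P = {3,6,8}:  v_{3} + v_{6} + v_{8} = v_{4}  so sig = (3;(1))
  P = {6,7,8}:  v_{6} + v_{7} + v_{8} = v_{5}  so sig = (3;(1))
  P = {1,6,8}:  v_{1} + v_{6} + v_{8} = 2·v_{4}  so sig = (3;(2))

Signatures (|P|; sorted positive RHS coefficients), sorted:
    |P|=2: 15 collections, coeffs (), (1), (1), (1), (1,1), (1,1), (1,1), (1,1), (1,1), (1,1), (1,2), (1,2), (1,2), (1,2), (2,2)
    |P|=3: 5 collections, coeffs (), (1), (1), (1), (2)


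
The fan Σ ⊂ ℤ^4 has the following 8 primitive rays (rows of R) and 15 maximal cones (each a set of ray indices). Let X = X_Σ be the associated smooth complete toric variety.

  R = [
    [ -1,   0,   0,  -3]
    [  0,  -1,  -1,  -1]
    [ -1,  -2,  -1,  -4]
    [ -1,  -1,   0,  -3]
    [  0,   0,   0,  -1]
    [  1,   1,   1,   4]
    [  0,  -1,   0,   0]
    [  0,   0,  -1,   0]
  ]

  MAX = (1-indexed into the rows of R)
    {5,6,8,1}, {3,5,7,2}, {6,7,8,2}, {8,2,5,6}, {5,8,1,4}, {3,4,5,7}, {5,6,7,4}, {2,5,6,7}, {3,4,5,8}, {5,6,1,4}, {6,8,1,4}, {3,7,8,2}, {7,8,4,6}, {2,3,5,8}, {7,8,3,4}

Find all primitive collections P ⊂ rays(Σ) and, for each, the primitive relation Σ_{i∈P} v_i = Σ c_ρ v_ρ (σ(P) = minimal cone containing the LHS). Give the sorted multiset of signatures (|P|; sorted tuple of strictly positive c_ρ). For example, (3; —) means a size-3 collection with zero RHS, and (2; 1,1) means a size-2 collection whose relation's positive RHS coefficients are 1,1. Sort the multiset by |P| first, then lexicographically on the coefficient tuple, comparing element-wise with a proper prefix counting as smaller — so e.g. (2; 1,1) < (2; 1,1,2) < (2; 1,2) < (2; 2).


7 minimal non-faces of Δ(Σ) (on 8 rays):

  P = {1,7}:  v_{1} + v_{7} = v_{4}  ⟹  sig = (2; 1)
  P = {2,4}:  v_{2} + v_{4} = v_{3}  ⟹  sig = (2; 1)
  P = {3,6}:  v_{3} + v_{6} = v_{7}  ⟹  sig = (2; 1)
  P = {1,2}:  v_{1} + v_{2} = v_{4} + v_{5} + v_{8}  ⟹  sig = (2; 1,1,1)
  P = {1,3}:  v_{1} + v_{3} = 2·v_{4} + v_{5} + v_{8}  ⟹  sig = (2; 1,1,2)
  P = {5,7,8}:  v_{5} + v_{7} + v_{8} = v_{2}  ⟹  sig = (3; 1)
  P = {4,5,6,8}:  v_{4} + v_{5} + v_{6} + v_{8} = 0  ⟹  sig = (4; —)

so the primitive-relation signature multiset is
    (2; 1)
    (2; 1)
    (2; 1)
    (2; 1,1,1)
    (2; 1,1,2)
    (3; 1)
    (4; —)


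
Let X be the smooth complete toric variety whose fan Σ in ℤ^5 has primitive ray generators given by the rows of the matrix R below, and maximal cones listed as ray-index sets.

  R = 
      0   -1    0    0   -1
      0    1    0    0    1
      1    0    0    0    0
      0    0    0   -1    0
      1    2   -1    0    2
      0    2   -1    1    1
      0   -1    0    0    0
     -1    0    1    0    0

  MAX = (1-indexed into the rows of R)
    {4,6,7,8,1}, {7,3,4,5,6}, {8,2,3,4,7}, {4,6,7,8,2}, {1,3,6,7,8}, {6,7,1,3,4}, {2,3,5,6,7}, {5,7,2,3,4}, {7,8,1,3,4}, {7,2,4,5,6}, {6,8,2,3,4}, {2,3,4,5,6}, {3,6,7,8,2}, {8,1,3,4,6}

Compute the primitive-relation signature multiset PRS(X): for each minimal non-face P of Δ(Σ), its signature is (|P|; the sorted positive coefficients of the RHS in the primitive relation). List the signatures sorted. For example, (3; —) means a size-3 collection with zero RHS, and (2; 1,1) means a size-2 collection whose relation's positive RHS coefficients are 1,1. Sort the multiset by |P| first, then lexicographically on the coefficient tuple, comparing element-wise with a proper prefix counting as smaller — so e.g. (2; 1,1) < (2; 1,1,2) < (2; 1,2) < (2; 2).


|primitive collections| = 5. Relations:

  • {1,2}:  v_{1} + v_{2} = 0 — sig = (2; —)
  • {1,5}:  v_{1} + v_{5} = v_{3} + v_{4} + v_{6} + v_{7} — sig = (2; 1,1,1,1)
  • {5,8}:  v_{5} + v_{8} = 2·v_{2} — sig = (2; 2)
  • {2,3,4,6,7}:  v_{2} + v_{3} + v_{4} + v_{6} + v_{7} = v_{5} — sig = (5; 1)
  • {3,4,6,7,8}:  v_{3} + v_{4} + v_{6} + v_{7} + v_{8} = v_{2} — sig = (5; 1)

Hence PRS(X_Σ) =
[(2; —), (2; 1,1,1,1), (2; 2), (5; 1), (5; 1)]


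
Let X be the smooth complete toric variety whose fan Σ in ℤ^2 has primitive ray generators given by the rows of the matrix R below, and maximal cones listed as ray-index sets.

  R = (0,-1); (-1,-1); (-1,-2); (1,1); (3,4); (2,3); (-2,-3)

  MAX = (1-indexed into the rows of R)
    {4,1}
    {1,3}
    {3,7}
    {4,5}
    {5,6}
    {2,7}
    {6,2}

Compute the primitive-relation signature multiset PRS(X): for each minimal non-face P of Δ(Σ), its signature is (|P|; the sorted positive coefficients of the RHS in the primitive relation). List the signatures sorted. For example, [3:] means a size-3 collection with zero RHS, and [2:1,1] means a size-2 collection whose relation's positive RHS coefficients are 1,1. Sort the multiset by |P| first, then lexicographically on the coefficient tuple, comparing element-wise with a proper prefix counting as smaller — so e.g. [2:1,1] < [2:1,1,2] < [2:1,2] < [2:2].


14 minimal non-faces of Δ(Σ) (on 7 rays):

  • {2,4}:  v_{2} + v_{4} = 0 ; sig = [2:]
  • {6,7}:  v_{6} + v_{7} = 0 ; sig = [2:]
  • {1,2}:  v_{1} + v_{2} = v_{3} ; sig = [2:1]
  • {2,3}:  v_{2} + v_{3} = v_{7} ; sig = [2:1]
  • {2,5}:  v_{2} + v_{5} = v_{6} ; sig = [2:1]
  • {3,4}:  v_{3} + v_{4} = v_{1} ; sig = [2:1]
  • {3,6}:  v_{3} + v_{6} = v_{4} ; sig = [2:1]
  • {4,6}:  v_{4} + v_{6} = v_{5} ; sig = [2:1]
  • {4,7}:  v_{4} + v_{7} = v_{3} ; sig = [2:1]
  • {5,7}:  v_{5} + v_{7} = v_{4} ; sig = [2:1]
  • {1,6}:  v_{1} + v_{6} = 2·v_{4} ; sig = [2:2]
  • {1,7}:  v_{1} + v_{7} = 2·v_{3} ; sig = [2:2]
  • {3,5}:  v_{3} + v_{5} = 2·v_{4} ; sig = [2:2]
  • {1,5}:  v_{1} + v_{5} = 3·v_{4} ; sig = [2:3]

Signatures (|P|; sorted positive RHS coefficients), sorted:
    |P|=2: 14 collections, coeffs (), (), (1), (1), (1), (1), (1), (1), (1), (1), (2), (2), (2), (3)


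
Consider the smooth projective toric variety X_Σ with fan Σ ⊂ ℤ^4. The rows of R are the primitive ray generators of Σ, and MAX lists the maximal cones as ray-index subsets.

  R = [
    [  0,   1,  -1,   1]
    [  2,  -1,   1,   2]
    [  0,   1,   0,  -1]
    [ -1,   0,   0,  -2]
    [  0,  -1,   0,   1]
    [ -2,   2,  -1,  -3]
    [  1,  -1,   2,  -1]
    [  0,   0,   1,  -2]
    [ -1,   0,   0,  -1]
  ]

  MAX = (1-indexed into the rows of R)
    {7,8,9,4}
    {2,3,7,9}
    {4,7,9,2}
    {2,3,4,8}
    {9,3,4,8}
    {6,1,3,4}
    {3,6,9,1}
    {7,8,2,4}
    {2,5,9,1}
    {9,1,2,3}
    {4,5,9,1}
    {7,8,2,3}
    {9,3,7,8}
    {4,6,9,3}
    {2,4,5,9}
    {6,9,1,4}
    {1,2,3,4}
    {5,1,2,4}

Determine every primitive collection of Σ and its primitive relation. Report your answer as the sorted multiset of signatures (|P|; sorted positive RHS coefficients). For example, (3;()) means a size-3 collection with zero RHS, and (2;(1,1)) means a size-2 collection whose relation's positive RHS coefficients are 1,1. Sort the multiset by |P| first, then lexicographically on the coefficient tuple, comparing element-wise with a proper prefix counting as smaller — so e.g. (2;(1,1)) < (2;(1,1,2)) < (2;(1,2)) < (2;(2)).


Σ has 14 primitive collections:

  • {3,5}:  v_{3} + v_{5} = 0  ⇒ sig = (2;())
  • {1,8}:  v_{1} + v_{8} = v_{3}  ⇒ sig = (2;(1))
  • {2,6}:  v_{2} + v_{6} = v_{3}  ⇒ sig = (2;(1))
  • {1,7}:  v_{1} + v_{7} = v_{2} + v_{3} + v_{9}  ⇒ sig = (2;(1,1,1))
  • {5,6}:  v_{5} + v_{6} = v_{1} + v_{4} + v_{9}  ⇒ sig = (2;(1,1,1))
  • {5,8}:  v_{5} + v_{8} = v_{2} + v_{4} + v_{9}  ⇒ sig = (2;(1,1,1))
  • {6,7}:  v_{6} + v_{7} = v_{3} + v_{8} + v_{9}  ⇒ sig = (2;(1,1,1))
  • {6,8}:  v_{6} + v_{8} = 2·v_{3} + v_{4} + v_{9}  ⇒ sig = (2;(1,1,2))
  • {5,7}:  v_{5} + v_{7} = 2·v_{2} + v_{4} + 2·v_{9}  ⇒ sig = (2;(1,2,2))
  • {2,8,9}:  v_{2} + v_{8} + v_{9} = v_{7}  ⇒ sig = (3;(1))
  • {3,4,7}:  v_{3} + v_{4} + v_{7} = 2·v_{8}  ⇒ sig = (3;(2))
  • {1,2,4,9}:  v_{1} + v_{2} + v_{4} + v_{9} = 0  ⇒ sig = (4;())
  • {1,3,4,9}:  v_{1} + v_{3} + v_{4} + v_{9} = v_{6}  ⇒ sig = (4;(1))
  • {2,3,4,9}:  v_{2} + v_{3} + v_{4} + v_{9} = v_{8}  ⇒ sig = (4;(1))

so the primitive-relation signature multiset is
{ (2;()),  (2;(1)) ×2,  (2;(1,1,1)) ×4,  (2;(1,1,2)),  (2;(1,2,2)),  (3;(1)),  (3;(2)),  (4;()),  (4;(1)) ×2 }


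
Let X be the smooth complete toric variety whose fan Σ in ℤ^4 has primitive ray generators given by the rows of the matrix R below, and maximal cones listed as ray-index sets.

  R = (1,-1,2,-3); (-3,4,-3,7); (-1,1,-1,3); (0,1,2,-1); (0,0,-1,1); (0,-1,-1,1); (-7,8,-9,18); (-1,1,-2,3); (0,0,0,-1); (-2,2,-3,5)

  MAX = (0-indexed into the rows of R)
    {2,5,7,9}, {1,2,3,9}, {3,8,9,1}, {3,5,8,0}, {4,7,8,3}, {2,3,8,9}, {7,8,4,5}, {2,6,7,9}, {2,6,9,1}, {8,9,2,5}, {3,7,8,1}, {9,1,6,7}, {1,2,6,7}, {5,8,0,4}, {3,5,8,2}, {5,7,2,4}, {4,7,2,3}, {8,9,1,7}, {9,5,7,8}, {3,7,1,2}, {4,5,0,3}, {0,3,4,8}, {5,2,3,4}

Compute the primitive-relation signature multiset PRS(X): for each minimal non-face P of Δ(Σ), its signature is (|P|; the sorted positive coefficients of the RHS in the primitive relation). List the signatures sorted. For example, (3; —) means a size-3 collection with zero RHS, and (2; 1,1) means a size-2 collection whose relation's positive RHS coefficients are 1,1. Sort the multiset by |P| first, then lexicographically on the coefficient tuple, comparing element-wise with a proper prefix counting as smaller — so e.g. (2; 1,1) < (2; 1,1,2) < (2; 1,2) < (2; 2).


Σ has 20 primitive collections:

  {0,7}:  v_{0} + v_{7} = 0  ⇒ sig = (2; —)
  {0,1}:  v_{0} + v_{1} = v_{3} + v_{9}  ⇒ sig = (2; 1,1)
  {0,2}:  v_{0} + v_{2} = v_{3} + v_{5}  ⇒ sig = (2; 1,1)
  {0,9}:  v_{0} + v_{9} = v_{2} + v_{8}  ⇒ sig = (2; 1,1)
  {1,5}:  v_{1} + v_{5} = v_{2} + v_{9}  ⇒ sig = (2; 1,1)
  {0,6}:  v_{0} + v_{6} = v_{1} + v_{2} + v_{9}  ⇒ sig = (2; 1,1,1)
  {4,6}:  v_{4} + v_{6} = v_{1} + v_{2} + 3·v_{7}  ⇒ sig = (2; 1,1,3)
  {3,6}:  v_{3} + v_{6} = 2·v_{1} + v_{2}  ⇒ sig = (2; 1,2)
  {6,8}:  v_{6} + v_{8} = v_{1} + 2·v_{9}  ⇒ sig = (2; 1,2)
  {5,6}:  v_{5} + v_{6} = 2·v_{2} + v_{7} + 2·v_{9}  ⇒ sig = (2; 1,2,2)
  {1,4}:  v_{1} + v_{4} = v_{3} + 3·v_{7}  ⇒ sig = (2; 1,3)
  {4,9}:  v_{4} + v_{9} = 2·v_{7}  ⇒ sig = (2; 2)
  {2,4,8}:  v_{2} + v_{4} + v_{8} = v_{7}  ⇒ sig = (3; 1)
  {2,7,8}:  v_{2} + v_{7} + v_{8} = v_{9}  ⇒ sig = (3; 1)
  {3,5,7}:  v_{3} + v_{5} + v_{7} = v_{2}  ⇒ sig = (3; 1)
  {3,7,9}:  v_{3} + v_{7} + v_{9} = v_{1}  ⇒ sig = (3; 1)
  {1,2,8}:  v_{1} + v_{2} + v_{8} = v_{3} + 2·v_{9}  ⇒ sig = (3; 1,2)
  {3,5,9}:  v_{3} + v_{5} + v_{9} = 2·v_{2} + v_{8}  ⇒ sig = (3; 1,2)
  {3,4,5,8}:  v_{3} + v_{4} + v_{5} + v_{8} = 0  ⇒ sig = (4; —)
  {1,2,7,9}:  v_{1} + v_{2} + v_{7} + v_{9} = v_{6}  ⇒ sig = (4; 1)

so the primitive-relation signature multiset is
    |P|=2: 12 collections, coeffs (), (1,1), (1,1), (1,1), (1,1), (1,1,1), (1,1,3), (1,2), (1,2), (1,2,2), (1,3), (2)
    |P|=3: 6 collections, coeffs (1), (1), (1), (1), (1,2), (1,2)
    |P|=4: 2 collections, coeffs (), (1)


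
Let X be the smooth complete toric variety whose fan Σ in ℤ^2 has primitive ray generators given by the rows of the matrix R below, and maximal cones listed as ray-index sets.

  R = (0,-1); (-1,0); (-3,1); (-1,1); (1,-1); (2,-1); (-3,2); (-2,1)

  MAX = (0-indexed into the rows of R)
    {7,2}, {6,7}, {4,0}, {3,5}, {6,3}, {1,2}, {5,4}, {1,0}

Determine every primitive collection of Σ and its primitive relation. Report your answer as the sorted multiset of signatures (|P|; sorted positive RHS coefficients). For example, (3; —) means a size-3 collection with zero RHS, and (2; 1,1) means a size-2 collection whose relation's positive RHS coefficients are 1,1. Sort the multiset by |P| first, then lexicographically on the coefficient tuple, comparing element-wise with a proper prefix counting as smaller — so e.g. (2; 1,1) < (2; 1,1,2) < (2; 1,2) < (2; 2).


Δ(Σ) — 8 vertices, 20 min non-faces:

  P={3,4}:  v_{3} + v_{4} = 0 — sig = (2; —)
  P={5,7}:  v_{5} + v_{7} = 0 — sig = (2; —)
  P={0,3}:  v_{0} + v_{3} = v_{1} — sig = (2; 1)
  P={0,6}:  v_{0} + v_{6} = v_{2} — sig = (2; 1)
  P={1,3}:  v_{1} + v_{3} = v_{7} — sig = (2; 1)
  P={1,4}:  v_{1} + v_{4} = v_{0} — sig = (2; 1)
  P={1,5}:  v_{1} + v_{5} = v_{4} — sig = (2; 1)
  P={1,7}:  v_{1} + v_{7} = v_{2} — sig = (2; 1)
  P={2,5}:  v_{2} + v_{5} = v_{1} — sig = (2; 1)
  P={3,7}:  v_{3} + v_{7} = v_{6} — sig = (2; 1)
  P={4,6}:  v_{4} + v_{6} = v_{7} — sig = (2; 1)
  P={4,7}:  v_{4} + v_{7} = v_{1} — sig = (2; 1)
  P={5,6}:  v_{5} + v_{6} = v_{3} — sig = (2; 1)
  P={0,5}:  v_{0} + v_{5} = 2·v_{4} — sig = (2; 2)
  P={0,7}:  v_{0} + v_{7} = 2·v_{1} — sig = (2; 2)
  P={1,6}:  v_{1} + v_{6} = 2·v_{7} — sig = (2; 2)
  P={2,3}:  v_{2} + v_{3} = 2·v_{7} — sig = (2; 2)
  P={2,4}:  v_{2} + v_{4} = 2·v_{1} — sig = (2; 2)
  P={0,2}:  v_{0} + v_{2} = 3·v_{1} — sig = (2; 3)
  P={2,6}:  v_{2} + v_{6} = 3·v_{7} — sig = (2; 3)

Sorted signature multiset PRS(X):
[(2; —), (2; —), (2; 1), (2; 1), (2; 1), (2; 1), (2; 1), (2; 1), (2; 1), (2; 1), (2; 1), (2; 1), (2; 1), (2; 2), (2; 2), (2; 2), (2; 2), (2; 2), (2; 3), (2; 3)]


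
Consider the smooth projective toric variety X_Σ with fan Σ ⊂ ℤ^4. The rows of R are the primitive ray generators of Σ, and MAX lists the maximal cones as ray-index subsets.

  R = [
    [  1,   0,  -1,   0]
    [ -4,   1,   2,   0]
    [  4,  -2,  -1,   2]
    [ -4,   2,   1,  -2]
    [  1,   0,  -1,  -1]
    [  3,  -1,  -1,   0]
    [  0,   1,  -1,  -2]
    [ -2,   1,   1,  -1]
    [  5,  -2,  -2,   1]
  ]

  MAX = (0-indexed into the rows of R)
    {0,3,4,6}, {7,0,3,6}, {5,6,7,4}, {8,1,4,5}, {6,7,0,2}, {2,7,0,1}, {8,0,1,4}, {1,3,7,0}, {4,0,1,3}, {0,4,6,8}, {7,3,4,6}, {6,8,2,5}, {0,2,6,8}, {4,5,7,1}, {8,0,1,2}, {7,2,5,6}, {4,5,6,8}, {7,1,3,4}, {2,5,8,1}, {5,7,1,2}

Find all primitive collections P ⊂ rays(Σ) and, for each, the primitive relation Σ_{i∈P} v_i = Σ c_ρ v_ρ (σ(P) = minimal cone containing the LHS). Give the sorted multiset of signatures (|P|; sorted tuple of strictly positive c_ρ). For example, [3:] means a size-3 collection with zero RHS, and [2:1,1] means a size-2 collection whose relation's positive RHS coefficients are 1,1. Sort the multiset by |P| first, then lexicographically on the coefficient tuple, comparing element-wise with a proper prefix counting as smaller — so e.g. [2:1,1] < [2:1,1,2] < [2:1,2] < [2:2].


|primitive collections| = 8. Relations:

  • {2,3}:  v_{2} + v_{3} = 0  ⟹  sig = [2:]
  • {1,6}:  v_{1} + v_{6} = v_{3}  ⟹  sig = [2:1]
  • {2,4}:  v_{2} + v_{4} = v_{8}  ⟹  sig = [2:1]
  • {3,8}:  v_{3} + v_{8} = v_{4}  ⟹  sig = [2:1]
  • {7,8}:  v_{7} + v_{8} = v_{5}  ⟹  sig = [2:1]
  • {0,5}:  v_{0} + v_{5} = v_{2} + v_{6}  ⟹  sig = [2:1,1]
  • {3,5}:  v_{3} + v_{5} = v_{4} + v_{7}  ⟹  sig = [2:1,1]
  • {0,4,7}:  v_{0} + v_{4} + v_{7} = v_{6}  ⟹  sig = [3:1]

Signatures (|P|; sorted positive RHS coefficients), sorted:
[[2:], [2:1], [2:1], [2:1], [2:1], [2:1,1], [2:1,1], [3:1]]
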